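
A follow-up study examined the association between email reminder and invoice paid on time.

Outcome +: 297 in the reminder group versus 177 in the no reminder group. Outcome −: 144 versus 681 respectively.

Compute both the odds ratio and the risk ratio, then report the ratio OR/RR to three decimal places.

2.431

From the description: a = 297, b = 144, c = 177, d = 681.
OR = (297·681)/(144·177) = 202257/25488 = 7.93538
Risk in exposed = 297/441 = 0.67347; risk in unexposed = 177/858 = 0.20629; RR = 3.26461
OR/RR = 7.93538 / 3.26461 = 2.43073
The outcome is not rare, so the OR lies further from 1 than the RR.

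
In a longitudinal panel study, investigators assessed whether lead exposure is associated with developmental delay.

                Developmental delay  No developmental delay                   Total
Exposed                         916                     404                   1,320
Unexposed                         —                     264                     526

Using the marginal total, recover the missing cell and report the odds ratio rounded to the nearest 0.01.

2.28

The missing cell is in the unexposed row: 526 − 264 = 262.
So a = 916, b = 404, c = 262, d = 264.
OR = (a·d)/(b·c) = (916 × 264) / (404 × 262) = 241824 / 105848 = 2.28463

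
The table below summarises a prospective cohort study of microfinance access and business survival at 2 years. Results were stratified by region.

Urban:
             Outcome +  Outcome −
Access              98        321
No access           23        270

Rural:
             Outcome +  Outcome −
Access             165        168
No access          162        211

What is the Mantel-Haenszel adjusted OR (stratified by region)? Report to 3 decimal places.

OR_MH = Σ(aᵢdᵢ/nᵢ) / Σ(bᵢcᵢ/nᵢ), where nᵢ is the stratum total.
Stratum 1 (Urban): n = 712; a·d/n = 98·270/712 = 37.1629; b·c/n = 321·23/712 = 10.3694
Stratum 2 (Rural): n = 706; a·d/n = 165·211/706 = 49.3130; b·c/n = 168·162/706 = 38.5496
OR_MH = (37.1629 + 49.3130) / (10.3694 + 38.5496) = 86.4760 / 48.9190 = 1.76774

1.768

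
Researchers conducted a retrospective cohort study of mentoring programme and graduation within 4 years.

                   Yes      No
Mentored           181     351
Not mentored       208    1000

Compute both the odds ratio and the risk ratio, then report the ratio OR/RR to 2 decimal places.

Cells: a = 181, b = 351, c = 208, d = 1000.
OR = (181·1000)/(351·208) = 181000/73008 = 2.47918
Risk in exposed = 181/532 = 0.34023; risk in unexposed = 208/1208 = 0.17219; RR = 1.97593
OR/RR = 2.47918 / 1.97593 = 1.25469
The outcome is not rare, so the OR lies further from 1 than the RR.

1.25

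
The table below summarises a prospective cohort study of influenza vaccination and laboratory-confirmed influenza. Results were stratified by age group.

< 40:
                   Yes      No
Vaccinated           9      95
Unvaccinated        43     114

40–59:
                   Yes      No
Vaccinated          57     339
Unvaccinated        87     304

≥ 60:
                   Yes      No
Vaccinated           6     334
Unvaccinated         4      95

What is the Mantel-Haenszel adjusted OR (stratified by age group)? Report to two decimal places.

0.49

OR_MH = Σ(aᵢdᵢ/nᵢ) / Σ(bᵢcᵢ/nᵢ), where nᵢ is the stratum total.
Stratum 1 (< 40): n = 261; a·d/n = 9·114/261 = 3.9310; b·c/n = 95·43/261 = 15.6513
Stratum 2 (40–59): n = 787; a·d/n = 57·304/787 = 22.0178; b·c/n = 339·87/787 = 37.4752
Stratum 3 (≥ 60): n = 439; a·d/n = 6·95/439 = 1.2984; b·c/n = 334·4/439 = 3.0433
OR_MH = (3.9310 + 22.0178 + 1.2984) / (15.6513 + 37.4752 + 3.0433) = 27.2472 / 56.1698 = 0.48509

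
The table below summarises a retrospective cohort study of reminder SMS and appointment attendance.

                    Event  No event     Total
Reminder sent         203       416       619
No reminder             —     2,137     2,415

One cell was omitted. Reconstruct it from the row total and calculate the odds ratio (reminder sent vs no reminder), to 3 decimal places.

The missing cell is in the unexposed row: 2415 − 2137 = 278.
So a = 203, b = 416, c = 278, d = 2137.
OR = (a·d)/(b·c) = (203 × 2137) / (416 × 278) = 433811 / 115648 = 3.75113

3.751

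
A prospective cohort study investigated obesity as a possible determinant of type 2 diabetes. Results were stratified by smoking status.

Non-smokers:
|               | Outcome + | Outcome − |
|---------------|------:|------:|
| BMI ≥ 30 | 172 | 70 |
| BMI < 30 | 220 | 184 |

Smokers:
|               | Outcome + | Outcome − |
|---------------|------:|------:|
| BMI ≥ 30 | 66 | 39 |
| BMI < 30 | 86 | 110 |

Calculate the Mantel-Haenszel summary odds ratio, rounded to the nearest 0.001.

2.090

OR_MH = Σ(aᵢdᵢ/nᵢ) / Σ(bᵢcᵢ/nᵢ), where nᵢ is the stratum total.
Stratum 1 (Non-smokers): n = 646; a·d/n = 172·184/646 = 48.9907; b·c/n = 70·220/646 = 23.8390
Stratum 2 (Smokers): n = 301; a·d/n = 66·110/301 = 24.1196; b·c/n = 39·86/301 = 11.1429
OR_MH = (48.9907 + 24.1196) / (23.8390 + 11.1429) = 73.1103 / 34.9819 = 2.08995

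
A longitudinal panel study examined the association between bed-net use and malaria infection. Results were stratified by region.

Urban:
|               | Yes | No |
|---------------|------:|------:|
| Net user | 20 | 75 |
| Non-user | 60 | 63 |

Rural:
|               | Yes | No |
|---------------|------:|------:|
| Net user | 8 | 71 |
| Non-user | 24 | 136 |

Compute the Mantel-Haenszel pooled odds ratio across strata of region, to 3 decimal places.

OR_MH = Σ(aᵢdᵢ/nᵢ) / Σ(bᵢcᵢ/nᵢ), where nᵢ is the stratum total.
Stratum 1 (Urban): n = 218; a·d/n = 20·63/218 = 5.7798; b·c/n = 75·60/218 = 20.6422
Stratum 2 (Rural): n = 239; a·d/n = 8·136/239 = 4.5523; b·c/n = 71·24/239 = 7.1297
OR_MH = (5.7798 + 4.5523) / (20.6422 + 7.1297) = 10.3321 / 27.7719 = 0.37203

0.372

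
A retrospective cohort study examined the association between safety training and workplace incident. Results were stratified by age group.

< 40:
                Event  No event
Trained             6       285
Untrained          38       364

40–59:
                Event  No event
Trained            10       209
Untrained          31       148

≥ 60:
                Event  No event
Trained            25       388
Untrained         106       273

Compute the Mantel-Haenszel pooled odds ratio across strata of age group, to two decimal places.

OR_MH = Σ(aᵢdᵢ/nᵢ) / Σ(bᵢcᵢ/nᵢ), where nᵢ is the stratum total.
Stratum 1 (< 40): n = 693; a·d/n = 6·364/693 = 3.1515; b·c/n = 285·38/693 = 15.6277
Stratum 2 (40–59): n = 398; a·d/n = 10·148/398 = 3.7186; b·c/n = 209·31/398 = 16.2789
Stratum 3 (≥ 60): n = 792; a·d/n = 25·273/792 = 8.6174; b·c/n = 388·106/792 = 51.9293
OR_MH = (3.1515 + 3.7186 + 8.6174) / (15.6277 + 16.2789 + 51.9293) = 15.4875 / 83.8359 = 0.18474

0.18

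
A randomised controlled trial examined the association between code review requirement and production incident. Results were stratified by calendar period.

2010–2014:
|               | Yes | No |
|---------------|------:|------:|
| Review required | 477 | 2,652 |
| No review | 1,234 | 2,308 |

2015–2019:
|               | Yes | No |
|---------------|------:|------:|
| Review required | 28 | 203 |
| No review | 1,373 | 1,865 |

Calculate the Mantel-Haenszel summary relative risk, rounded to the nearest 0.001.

0.417

RR_MH = Σ(aᵢ·n₀ᵢ/nᵢ) / Σ(cᵢ·n₁ᵢ/nᵢ), with n₁ᵢ = aᵢ+bᵢ (exposed), n₀ᵢ = cᵢ+dᵢ (unexposed), nᵢ = n₁ᵢ+n₀ᵢ.
Stratum 1 (2010–2014): n₁ = 3129, n₀ = 3542, n = 6671; a·n₀/n = 477·3542/6671 = 253.2655; c·n₁/n = 1234·3129/6671 = 578.8017
Stratum 2 (2015–2019): n₁ = 231, n₀ = 3238, n = 3469; a·n₀/n = 28·3238/3469 = 26.1355; c·n₁/n = 1373·231/3469 = 91.4278
RR_MH = (253.2655 + 26.1355) / (578.8017 + 91.4278) = 279.4010 / 670.2295 = 0.41687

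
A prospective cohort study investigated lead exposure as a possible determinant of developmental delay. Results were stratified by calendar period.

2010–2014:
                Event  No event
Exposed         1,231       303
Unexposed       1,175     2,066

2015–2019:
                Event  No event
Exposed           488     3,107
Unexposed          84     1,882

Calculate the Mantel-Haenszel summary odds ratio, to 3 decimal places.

OR_MH = Σ(aᵢdᵢ/nᵢ) / Σ(bᵢcᵢ/nᵢ), where nᵢ is the stratum total.
Stratum 1 (2010–2014): n = 4775; a·d/n = 1231·2066/4775 = 532.6170; b·c/n = 303·1175/4775 = 74.5602
Stratum 2 (2015–2019): n = 5561; a·d/n = 488·1882/5561 = 165.1530; b·c/n = 3107·84/5561 = 46.9318
OR_MH = (532.6170 + 165.1530) / (74.5602 + 46.9318) = 697.7700 / 121.4921 = 5.74334

5.743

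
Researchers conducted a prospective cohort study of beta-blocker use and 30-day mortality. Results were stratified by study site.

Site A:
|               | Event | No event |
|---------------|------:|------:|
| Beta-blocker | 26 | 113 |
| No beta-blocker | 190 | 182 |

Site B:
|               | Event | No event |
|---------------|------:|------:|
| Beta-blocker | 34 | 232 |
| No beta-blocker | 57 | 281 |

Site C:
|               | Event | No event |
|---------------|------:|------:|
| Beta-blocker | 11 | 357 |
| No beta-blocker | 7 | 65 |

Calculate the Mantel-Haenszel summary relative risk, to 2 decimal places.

0.48

RR_MH = Σ(aᵢ·n₀ᵢ/nᵢ) / Σ(cᵢ·n₁ᵢ/nᵢ), with n₁ᵢ = aᵢ+bᵢ (exposed), n₀ᵢ = cᵢ+dᵢ (unexposed), nᵢ = n₁ᵢ+n₀ᵢ.
Stratum 1 (Site A): n₁ = 139, n₀ = 372, n = 511; a·n₀/n = 26·372/511 = 18.9276; c·n₁/n = 190·139/511 = 51.6830
Stratum 2 (Site B): n₁ = 266, n₀ = 338, n = 604; a·n₀/n = 34·338/604 = 19.0265; c·n₁/n = 57·266/604 = 25.1026
Stratum 3 (Site C): n₁ = 368, n₀ = 72, n = 440; a·n₀/n = 11·72/440 = 1.8000; c·n₁/n = 7·368/440 = 5.8545
RR_MH = (18.9276 + 19.0265 + 1.8000) / (51.6830 + 25.1026 + 5.8545) = 39.7541 / 82.6402 = 0.48105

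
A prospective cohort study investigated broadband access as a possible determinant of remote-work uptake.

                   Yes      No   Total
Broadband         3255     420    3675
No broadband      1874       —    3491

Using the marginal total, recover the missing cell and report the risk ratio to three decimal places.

1.650

The missing cell is in the unexposed row: 3491 − 1874 = 1617.
So a = 3255, b = 420, c = 1874, d = 1617.
RR = [a/(a+b)] / [c/(c+d)] = (3255/3675) / (1874/3491) = 0.88571/0.53681 = 1.64996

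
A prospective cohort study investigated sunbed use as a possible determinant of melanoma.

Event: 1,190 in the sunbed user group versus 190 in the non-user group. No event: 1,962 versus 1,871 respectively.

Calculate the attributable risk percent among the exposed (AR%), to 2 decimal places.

75.58

From the description: a = 1190, b = 1962, c = 190, d = 1871.
Risk in exposed = 1190/3152 = 0.37754; risk in unexposed = 190/2061 = 0.09219.
RR = 0.37754/0.09219 = 4.09529
AR% = (RR − 1)/RR × 100 = (4.09529 − 1)/4.09529 × 100 = 75.5817%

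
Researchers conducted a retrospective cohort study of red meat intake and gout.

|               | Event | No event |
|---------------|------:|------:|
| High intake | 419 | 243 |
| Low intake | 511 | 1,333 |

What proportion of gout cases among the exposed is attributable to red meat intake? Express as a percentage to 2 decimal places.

Cells: a = 419, b = 243, c = 511, d = 1333.
Risk in exposed = 419/662 = 0.63293; risk in unexposed = 511/1844 = 0.27711.
RR = 0.63293/0.27711 = 2.28400
AR% = (RR − 1)/RR × 100 = (2.28400 − 1)/2.28400 × 100 = 56.2172%

56.22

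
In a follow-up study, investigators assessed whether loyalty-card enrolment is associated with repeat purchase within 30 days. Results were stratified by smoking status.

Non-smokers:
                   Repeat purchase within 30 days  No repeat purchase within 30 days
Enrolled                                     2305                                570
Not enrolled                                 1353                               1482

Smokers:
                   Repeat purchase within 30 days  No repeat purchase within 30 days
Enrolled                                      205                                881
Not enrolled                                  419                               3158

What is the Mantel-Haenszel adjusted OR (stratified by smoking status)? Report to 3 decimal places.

OR_MH = Σ(aᵢdᵢ/nᵢ) / Σ(bᵢcᵢ/nᵢ), where nᵢ is the stratum total.
Stratum 1 (Non-smokers): n = 5710; a·d/n = 2305·1482/5710 = 598.2504; b·c/n = 570·1353/5710 = 135.0630
Stratum 2 (Smokers): n = 4663; a·d/n = 205·3158/4663 = 138.8355; b·c/n = 881·419/4663 = 79.1634
OR_MH = (598.2504 + 138.8355) / (135.0630 + 79.1634) = 737.0860 / 214.2265 = 3.44069

3.441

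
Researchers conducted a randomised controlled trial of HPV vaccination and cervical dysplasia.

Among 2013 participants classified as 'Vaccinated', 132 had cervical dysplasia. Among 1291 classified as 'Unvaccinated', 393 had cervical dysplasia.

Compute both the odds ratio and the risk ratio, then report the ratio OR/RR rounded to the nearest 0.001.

From the description: a = 132, b = 1881, c = 393, d = 898.
OR = (132·898)/(1881·393) = 118536/739233 = 0.16035
Risk in exposed = 132/2013 = 0.06557; risk in unexposed = 393/1291 = 0.30442; RR = 0.21541
OR/RR = 0.16035 / 0.21541 = 0.74440
The outcome is not rare, so the OR lies further from 1 than the RR.

0.744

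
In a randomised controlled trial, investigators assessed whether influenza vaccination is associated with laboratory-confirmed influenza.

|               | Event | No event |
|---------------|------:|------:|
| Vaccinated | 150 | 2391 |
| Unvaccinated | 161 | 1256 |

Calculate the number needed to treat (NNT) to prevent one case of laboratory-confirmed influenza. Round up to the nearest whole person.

19

Risk in treated group = 150/2541 = 0.05903; risk in control = 161/1417 = 0.11362.
Absolute risk reduction = 0.11362 − 0.05903 = 0.05459
NNT = 1 / ARR = 1 / 0.05459 = 18.319 → round up → 19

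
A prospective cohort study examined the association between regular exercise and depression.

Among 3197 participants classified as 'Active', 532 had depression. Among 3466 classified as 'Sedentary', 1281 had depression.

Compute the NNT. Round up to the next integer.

5

Risk in treated group = 532/3197 = 0.16641; risk in control = 1281/3466 = 0.36959.
Absolute risk reduction = 0.36959 − 0.16641 = 0.20318
NNT = 1 / ARR = 1 / 0.20318 = 4.922 → round up → 5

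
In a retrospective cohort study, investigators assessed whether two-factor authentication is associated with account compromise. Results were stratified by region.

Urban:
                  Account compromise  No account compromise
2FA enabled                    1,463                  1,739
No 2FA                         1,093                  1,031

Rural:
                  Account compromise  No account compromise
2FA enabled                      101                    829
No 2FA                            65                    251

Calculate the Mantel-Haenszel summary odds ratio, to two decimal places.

0.76

OR_MH = Σ(aᵢdᵢ/nᵢ) / Σ(bᵢcᵢ/nᵢ), where nᵢ is the stratum total.
Stratum 1 (Urban): n = 5326; a·d/n = 1463·1031/5326 = 283.2056; b·c/n = 1739·1093/5326 = 356.8770
Stratum 2 (Rural): n = 1246; a·d/n = 101·251/1246 = 20.3459; b·c/n = 829·65/1246 = 43.2464
OR_MH = (283.2056 + 20.3459) / (356.8770 + 43.2464) = 303.5515 / 400.1234 = 0.75864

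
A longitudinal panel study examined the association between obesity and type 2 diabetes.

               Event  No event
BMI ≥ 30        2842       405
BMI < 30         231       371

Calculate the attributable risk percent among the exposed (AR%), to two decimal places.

Cells: a = 2842, b = 405, c = 231, d = 371.
Risk in exposed = 2842/3247 = 0.87527; risk in unexposed = 231/602 = 0.38372.
RR = 0.87527/0.38372 = 2.28101
AR% = (RR − 1)/RR × 100 = (2.28101 − 1)/2.28101 × 100 = 56.1597%

56.16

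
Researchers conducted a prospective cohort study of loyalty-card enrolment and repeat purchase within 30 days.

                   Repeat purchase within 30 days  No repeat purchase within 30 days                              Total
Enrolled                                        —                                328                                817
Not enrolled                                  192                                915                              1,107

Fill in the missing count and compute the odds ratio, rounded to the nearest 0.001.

7.105

The missing cell is in the exposed row: 817 − 328 = 489.
So a = 489, b = 328, c = 192, d = 915.
OR = (a·d)/(b·c) = (489 × 915) / (328 × 192) = 447435 / 62976 = 7.10485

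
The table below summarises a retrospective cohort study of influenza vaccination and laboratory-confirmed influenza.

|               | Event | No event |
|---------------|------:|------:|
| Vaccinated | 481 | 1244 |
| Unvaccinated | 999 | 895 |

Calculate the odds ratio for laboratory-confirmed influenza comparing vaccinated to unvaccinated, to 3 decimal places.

Cells: a = 481, b = 1244, c = 999, d = 895.
OR = (a·d)/(b·c) = (481 × 895) / (1244 × 999) = 430495 / 1242756 = 0.34640
Exposure is associated with lower odds of laboratory-confirmed influenza (OR = 0.35 < 1).

0.346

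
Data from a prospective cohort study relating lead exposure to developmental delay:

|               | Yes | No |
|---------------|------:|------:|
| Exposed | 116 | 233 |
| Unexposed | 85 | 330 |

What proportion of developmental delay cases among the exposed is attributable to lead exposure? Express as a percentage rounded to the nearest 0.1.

38.4

Cells: a = 116, b = 233, c = 85, d = 330.
Risk in exposed = 116/349 = 0.33238; risk in unexposed = 85/415 = 0.20482.
RR = 0.33238/0.20482 = 1.62279
AR% = (RR − 1)/RR × 100 = (1.62279 − 1)/1.62279 × 100 = 38.3776%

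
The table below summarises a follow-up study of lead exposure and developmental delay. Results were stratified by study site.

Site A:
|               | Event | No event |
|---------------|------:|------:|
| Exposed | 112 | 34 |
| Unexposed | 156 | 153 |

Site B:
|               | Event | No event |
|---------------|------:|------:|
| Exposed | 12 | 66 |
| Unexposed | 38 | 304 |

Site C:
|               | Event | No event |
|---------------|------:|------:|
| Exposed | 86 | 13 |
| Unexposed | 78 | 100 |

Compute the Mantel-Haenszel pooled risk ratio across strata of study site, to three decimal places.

1.660

RR_MH = Σ(aᵢ·n₀ᵢ/nᵢ) / Σ(cᵢ·n₁ᵢ/nᵢ), with n₁ᵢ = aᵢ+bᵢ (exposed), n₀ᵢ = cᵢ+dᵢ (unexposed), nᵢ = n₁ᵢ+n₀ᵢ.
Stratum 1 (Site A): n₁ = 146, n₀ = 309, n = 455; a·n₀/n = 112·309/455 = 76.0615; c·n₁/n = 156·146/455 = 50.0571
Stratum 2 (Site B): n₁ = 78, n₀ = 342, n = 420; a·n₀/n = 12·342/420 = 9.7714; c·n₁/n = 38·78/420 = 7.0571
Stratum 3 (Site C): n₁ = 99, n₀ = 178, n = 277; a·n₀/n = 86·178/277 = 55.2635; c·n₁/n = 78·99/277 = 27.8773
RR_MH = (76.0615 + 9.7714 + 55.2635) / (50.0571 + 7.0571 + 27.8773) = 141.0965 / 84.9915 = 1.66012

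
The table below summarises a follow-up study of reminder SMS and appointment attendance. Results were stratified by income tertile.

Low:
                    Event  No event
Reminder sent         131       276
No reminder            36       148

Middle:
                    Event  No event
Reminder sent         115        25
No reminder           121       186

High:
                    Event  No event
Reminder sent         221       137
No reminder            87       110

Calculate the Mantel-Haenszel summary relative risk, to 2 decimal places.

1.67

RR_MH = Σ(aᵢ·n₀ᵢ/nᵢ) / Σ(cᵢ·n₁ᵢ/nᵢ), with n₁ᵢ = aᵢ+bᵢ (exposed), n₀ᵢ = cᵢ+dᵢ (unexposed), nᵢ = n₁ᵢ+n₀ᵢ.
Stratum 1 (Low): n₁ = 407, n₀ = 184, n = 591; a·n₀/n = 131·184/591 = 40.7851; c·n₁/n = 36·407/591 = 24.7919
Stratum 2 (Middle): n₁ = 140, n₀ = 307, n = 447; a·n₀/n = 115·307/447 = 78.9821; c·n₁/n = 121·140/447 = 37.8971
Stratum 3 (High): n₁ = 358, n₀ = 197, n = 555; a·n₀/n = 221·197/555 = 78.4450; c·n₁/n = 87·358/555 = 56.1189
RR_MH = (40.7851 + 78.9821 + 78.4450) / (24.7919 + 37.8971 + 56.1189) = 198.2123 / 118.8079 = 1.66834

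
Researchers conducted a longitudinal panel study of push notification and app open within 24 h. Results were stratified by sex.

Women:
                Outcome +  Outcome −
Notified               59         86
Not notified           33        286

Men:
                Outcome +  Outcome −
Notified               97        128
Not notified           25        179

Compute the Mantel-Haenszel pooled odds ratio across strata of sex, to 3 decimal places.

5.660

OR_MH = Σ(aᵢdᵢ/nᵢ) / Σ(bᵢcᵢ/nᵢ), where nᵢ is the stratum total.
Stratum 1 (Women): n = 464; a·d/n = 59·286/464 = 36.3664; b·c/n = 86·33/464 = 6.1164
Stratum 2 (Men): n = 429; a·d/n = 97·179/429 = 40.4732; b·c/n = 128·25/429 = 7.4592
OR_MH = (36.3664 + 40.4732) / (6.1164 + 7.4592) = 76.8396 / 13.5756 = 5.66013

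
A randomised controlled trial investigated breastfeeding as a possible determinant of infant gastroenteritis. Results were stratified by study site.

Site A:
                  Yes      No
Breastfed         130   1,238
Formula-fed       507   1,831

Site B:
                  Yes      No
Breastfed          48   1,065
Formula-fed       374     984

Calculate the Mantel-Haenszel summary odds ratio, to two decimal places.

OR_MH = Σ(aᵢdᵢ/nᵢ) / Σ(bᵢcᵢ/nᵢ), where nᵢ is the stratum total.
Stratum 1 (Site A): n = 3706; a·d/n = 130·1831/3706 = 64.2283; b·c/n = 1238·507/3706 = 169.3648
Stratum 2 (Site B): n = 2471; a·d/n = 48·984/2471 = 19.1145; b·c/n = 1065·374/2471 = 161.1938
OR_MH = (64.2283 + 19.1145) / (169.3648 + 161.1938) = 83.3428 / 330.5587 = 0.25213

0.25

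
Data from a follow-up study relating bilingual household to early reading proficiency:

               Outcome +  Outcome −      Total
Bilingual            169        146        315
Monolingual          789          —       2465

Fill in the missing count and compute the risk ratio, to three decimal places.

1.676

The missing cell is in the unexposed row: 2465 − 789 = 1676.
So a = 169, b = 146, c = 789, d = 1676.
RR = [a/(a+b)] / [c/(c+d)] = (169/315) / (789/2465) = 0.53651/0.32008 = 1.67616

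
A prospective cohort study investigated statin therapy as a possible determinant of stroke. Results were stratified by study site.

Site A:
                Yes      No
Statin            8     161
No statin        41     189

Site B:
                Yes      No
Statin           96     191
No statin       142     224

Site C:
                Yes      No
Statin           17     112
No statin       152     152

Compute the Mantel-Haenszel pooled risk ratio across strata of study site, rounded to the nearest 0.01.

RR_MH = Σ(aᵢ·n₀ᵢ/nᵢ) / Σ(cᵢ·n₁ᵢ/nᵢ), with n₁ᵢ = aᵢ+bᵢ (exposed), n₀ᵢ = cᵢ+dᵢ (unexposed), nᵢ = n₁ᵢ+n₀ᵢ.
Stratum 1 (Site A): n₁ = 169, n₀ = 230, n = 399; a·n₀/n = 8·230/399 = 4.6115; c·n₁/n = 41·169/399 = 17.3659
Stratum 2 (Site B): n₁ = 287, n₀ = 366, n = 653; a·n₀/n = 96·366/653 = 53.8070; c·n₁/n = 142·287/653 = 62.4104
Stratum 3 (Site C): n₁ = 129, n₀ = 304, n = 433; a·n₀/n = 17·304/433 = 11.9353; c·n₁/n = 152·129/433 = 45.2841
RR_MH = (4.6115 + 53.8070 + 11.9353) / (17.3659 + 62.4104 + 45.2841) = 70.3539 / 125.0604 = 0.56256

0.56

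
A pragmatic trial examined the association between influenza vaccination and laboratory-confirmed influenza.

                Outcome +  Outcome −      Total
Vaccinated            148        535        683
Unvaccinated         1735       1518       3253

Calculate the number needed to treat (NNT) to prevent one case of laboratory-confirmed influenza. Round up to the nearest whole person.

Risk in treated group = 148/683 = 0.21669; risk in control = 1735/3253 = 0.53335.
Absolute risk reduction = 0.53335 − 0.21669 = 0.31666
NNT = 1 / ARR = 1 / 0.31666 = 3.158 → round up → 4

4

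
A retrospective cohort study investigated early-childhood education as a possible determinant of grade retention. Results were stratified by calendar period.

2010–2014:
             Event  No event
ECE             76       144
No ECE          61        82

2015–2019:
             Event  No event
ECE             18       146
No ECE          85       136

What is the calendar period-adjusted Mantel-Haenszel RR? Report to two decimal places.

RR_MH = Σ(aᵢ·n₀ᵢ/nᵢ) / Σ(cᵢ·n₁ᵢ/nᵢ), with n₁ᵢ = aᵢ+bᵢ (exposed), n₀ᵢ = cᵢ+dᵢ (unexposed), nᵢ = n₁ᵢ+n₀ᵢ.
Stratum 1 (2010–2014): n₁ = 220, n₀ = 143, n = 363; a·n₀/n = 76·143/363 = 29.9394; c·n₁/n = 61·220/363 = 36.9697
Stratum 2 (2015–2019): n₁ = 164, n₀ = 221, n = 385; a·n₀/n = 18·221/385 = 10.3325; c·n₁/n = 85·164/385 = 36.2078
RR_MH = (29.9394 + 10.3325) / (36.9697 + 36.2078) = 40.2719 / 73.1775 = 0.55033

0.55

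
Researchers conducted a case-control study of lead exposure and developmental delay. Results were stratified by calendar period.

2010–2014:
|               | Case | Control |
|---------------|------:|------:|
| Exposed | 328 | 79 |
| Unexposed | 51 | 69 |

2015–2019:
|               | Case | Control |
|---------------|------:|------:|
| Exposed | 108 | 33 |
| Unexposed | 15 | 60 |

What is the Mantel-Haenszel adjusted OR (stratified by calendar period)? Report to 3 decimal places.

7.341

OR_MH = Σ(aᵢdᵢ/nᵢ) / Σ(bᵢcᵢ/nᵢ), where nᵢ is the stratum total.
Stratum 1 (2010–2014): n = 527; a·d/n = 328·69/527 = 42.9450; b·c/n = 79·51/527 = 7.6452
Stratum 2 (2015–2019): n = 216; a·d/n = 108·60/216 = 30.0000; b·c/n = 33·15/216 = 2.2917
OR_MH = (42.9450 + 30.0000) / (7.6452 + 2.2917) = 72.9450 / 9.9368 = 7.34087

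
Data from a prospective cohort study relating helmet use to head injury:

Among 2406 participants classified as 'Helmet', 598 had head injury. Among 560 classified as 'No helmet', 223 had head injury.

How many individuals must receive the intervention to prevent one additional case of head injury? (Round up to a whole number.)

Risk in treated group = 598/2406 = 0.24855; risk in control = 223/560 = 0.39821.
Absolute risk reduction = 0.39821 − 0.24855 = 0.14967
NNT = 1 / ARR = 1 / 0.14967 = 6.681 → round up → 7

7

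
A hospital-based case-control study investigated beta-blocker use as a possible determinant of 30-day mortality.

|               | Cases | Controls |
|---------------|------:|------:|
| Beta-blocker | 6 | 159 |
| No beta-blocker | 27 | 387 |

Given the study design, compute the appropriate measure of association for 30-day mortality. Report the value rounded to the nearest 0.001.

Cells: a = 6, b = 159, c = 27, d = 387.
This is a hospital-based case-control study: participants were sampled on outcome status, so risks in the source population cannot be estimated directly — relative risk is not valid here. The odds ratio is the appropriate measure.
OR = (a·d)/(b·c) = (6 × 387) / (159 × 27) = 2322 / 4293 = 0.54088

0.541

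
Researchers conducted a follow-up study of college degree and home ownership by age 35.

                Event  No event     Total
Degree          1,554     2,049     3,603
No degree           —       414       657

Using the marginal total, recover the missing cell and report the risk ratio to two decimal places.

1.17

The missing cell is in the unexposed row: 657 − 414 = 243.
So a = 1554, b = 2049, c = 243, d = 414.
RR = [a/(a+b)] / [c/(c+d)] = (1554/3603) / (243/657) = 0.43131/0.36986 = 1.16613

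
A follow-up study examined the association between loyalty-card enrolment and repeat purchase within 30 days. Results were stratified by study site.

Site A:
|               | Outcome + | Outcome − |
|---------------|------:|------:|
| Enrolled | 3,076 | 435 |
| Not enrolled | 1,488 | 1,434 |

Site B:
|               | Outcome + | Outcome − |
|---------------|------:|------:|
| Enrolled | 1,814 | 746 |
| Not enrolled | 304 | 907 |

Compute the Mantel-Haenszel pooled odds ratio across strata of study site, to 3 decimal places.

6.979

OR_MH = Σ(aᵢdᵢ/nᵢ) / Σ(bᵢcᵢ/nᵢ), where nᵢ is the stratum total.
Stratum 1 (Site A): n = 6433; a·d/n = 3076·1434/6433 = 685.6807; b·c/n = 435·1488/6433 = 100.6187
Stratum 2 (Site B): n = 3771; a·d/n = 1814·907/3771 = 436.3028; b·c/n = 746·304/3771 = 60.1390
OR_MH = (685.6807 + 436.3028) / (100.6187 + 60.1390) = 1121.9835 / 160.7576 = 6.97935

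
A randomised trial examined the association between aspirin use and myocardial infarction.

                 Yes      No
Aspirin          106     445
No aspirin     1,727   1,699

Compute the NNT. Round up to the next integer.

4

Risk in treated group = 106/551 = 0.19238; risk in control = 1727/3426 = 0.50409.
Absolute risk reduction = 0.50409 − 0.19238 = 0.31171
NNT = 1 / ARR = 1 / 0.31171 = 3.208 → round up → 4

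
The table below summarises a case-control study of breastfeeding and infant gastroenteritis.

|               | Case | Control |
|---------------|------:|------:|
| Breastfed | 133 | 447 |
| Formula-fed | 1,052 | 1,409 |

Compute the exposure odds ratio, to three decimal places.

Cells: a = 133, b = 447, c = 1052, d = 1409.
OR = (a·d)/(b·c) = (133 × 1409) / (447 × 1052) = 187397 / 470244 = 0.39851
Exposure is associated with lower odds of infant gastroenteritis (OR = 0.40 < 1).

0.399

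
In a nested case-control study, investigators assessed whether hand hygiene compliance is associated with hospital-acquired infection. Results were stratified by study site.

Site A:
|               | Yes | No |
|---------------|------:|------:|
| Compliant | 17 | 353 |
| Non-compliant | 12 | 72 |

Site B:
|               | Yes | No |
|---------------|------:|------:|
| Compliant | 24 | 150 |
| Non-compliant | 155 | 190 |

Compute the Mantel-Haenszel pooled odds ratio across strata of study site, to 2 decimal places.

0.21

OR_MH = Σ(aᵢdᵢ/nᵢ) / Σ(bᵢcᵢ/nᵢ), where nᵢ is the stratum total.
Stratum 1 (Site A): n = 454; a·d/n = 17·72/454 = 2.6960; b·c/n = 353·12/454 = 9.3304
Stratum 2 (Site B): n = 519; a·d/n = 24·190/519 = 8.7861; b·c/n = 150·155/519 = 44.7977
OR_MH = (2.6960 + 8.7861) / (9.3304 + 44.7977) = 11.4822 / 54.1281 = 0.21213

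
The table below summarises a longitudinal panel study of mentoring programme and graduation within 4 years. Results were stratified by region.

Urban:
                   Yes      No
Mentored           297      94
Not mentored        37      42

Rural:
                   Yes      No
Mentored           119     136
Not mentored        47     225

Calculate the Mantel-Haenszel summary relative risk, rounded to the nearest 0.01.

RR_MH = Σ(aᵢ·n₀ᵢ/nᵢ) / Σ(cᵢ·n₁ᵢ/nᵢ), with n₁ᵢ = aᵢ+bᵢ (exposed), n₀ᵢ = cᵢ+dᵢ (unexposed), nᵢ = n₁ᵢ+n₀ᵢ.
Stratum 1 (Urban): n₁ = 391, n₀ = 79, n = 470; a·n₀/n = 297·79/470 = 49.9213; c·n₁/n = 37·391/470 = 30.7809
Stratum 2 (Rural): n₁ = 255, n₀ = 272, n = 527; a·n₀/n = 119·272/527 = 61.4194; c·n₁/n = 47·255/527 = 22.7419
RR_MH = (49.9213 + 61.4194) / (30.7809 + 22.7419) = 111.3406 / 53.5228 = 2.08025

2.08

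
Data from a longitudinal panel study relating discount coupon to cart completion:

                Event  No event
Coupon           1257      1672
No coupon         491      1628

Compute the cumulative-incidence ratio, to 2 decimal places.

Cells: a = 1257, b = 1672, c = 491, d = 1628.
Risk in exposed = 1257/2929 = 0.42916; risk in unexposed = 491/2119 = 0.23171.
RR = 0.42916 / 0.23171 = 1.85210
The risk among the exposed is 1.85 times that among the unexposed.

1.85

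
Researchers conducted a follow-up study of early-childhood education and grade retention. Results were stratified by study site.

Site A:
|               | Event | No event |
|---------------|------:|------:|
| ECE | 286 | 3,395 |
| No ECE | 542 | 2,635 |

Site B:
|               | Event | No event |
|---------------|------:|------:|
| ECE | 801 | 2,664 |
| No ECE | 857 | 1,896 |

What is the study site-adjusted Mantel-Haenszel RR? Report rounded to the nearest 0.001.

RR_MH = Σ(aᵢ·n₀ᵢ/nᵢ) / Σ(cᵢ·n₁ᵢ/nᵢ), with n₁ᵢ = aᵢ+bᵢ (exposed), n₀ᵢ = cᵢ+dᵢ (unexposed), nᵢ = n₁ᵢ+n₀ᵢ.
Stratum 1 (Site A): n₁ = 3681, n₀ = 3177, n = 6858; a·n₀/n = 286·3177/6858 = 132.4908; c·n₁/n = 542·3681/6858 = 290.9160
Stratum 2 (Site B): n₁ = 3465, n₀ = 2753, n = 6218; a·n₀/n = 801·2753/6218 = 354.6402; c·n₁/n = 857·3465/6218 = 477.5659
RR_MH = (132.4908 + 354.6402) / (290.9160 + 477.5659) = 487.1311 / 768.4819 = 0.63389

0.634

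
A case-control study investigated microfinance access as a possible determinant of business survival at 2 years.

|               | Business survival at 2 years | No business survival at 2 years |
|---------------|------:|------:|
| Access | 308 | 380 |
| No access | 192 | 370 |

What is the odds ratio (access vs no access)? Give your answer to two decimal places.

1.56

Cells: a = 308, b = 380, c = 192, d = 370.
OR = (a·d)/(b·c) = (308 × 370) / (380 × 192) = 113960 / 72960 = 1.56195
The odds of business survival at 2 years are about 1.56 times as high in the access group.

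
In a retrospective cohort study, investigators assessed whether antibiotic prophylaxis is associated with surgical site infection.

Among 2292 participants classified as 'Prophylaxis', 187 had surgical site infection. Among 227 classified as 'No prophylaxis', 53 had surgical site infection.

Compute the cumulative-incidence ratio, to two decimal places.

0.35

From the description: a = 187, b = 2105, c = 53, d = 174.
Risk in exposed = 187/2292 = 0.08159; risk in unexposed = 53/227 = 0.23348.
RR = 0.08159 / 0.23348 = 0.34944
The risk is 65% lower among the exposed than among the unexposed.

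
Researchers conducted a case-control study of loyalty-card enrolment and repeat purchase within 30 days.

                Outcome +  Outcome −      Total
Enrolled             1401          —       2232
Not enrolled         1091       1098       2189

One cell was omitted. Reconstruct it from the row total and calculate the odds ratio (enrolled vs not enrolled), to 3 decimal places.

1.697

The missing cell is in the exposed row: 2232 − 1401 = 831.
So a = 1401, b = 831, c = 1091, d = 1098.
OR = (a·d)/(b·c) = (1401 × 1098) / (831 × 1091) = 1538298 / 906621 = 1.69674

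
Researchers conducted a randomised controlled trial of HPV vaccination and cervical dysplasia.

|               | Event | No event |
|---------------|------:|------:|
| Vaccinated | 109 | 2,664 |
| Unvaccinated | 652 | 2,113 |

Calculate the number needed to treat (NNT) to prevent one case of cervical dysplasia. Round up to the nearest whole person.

Risk in treated group = 109/2773 = 0.03931; risk in control = 652/2765 = 0.23580.
Absolute risk reduction = 0.23580 − 0.03931 = 0.19650
NNT = 1 / ARR = 1 / 0.19650 = 5.089 → round up → 6

6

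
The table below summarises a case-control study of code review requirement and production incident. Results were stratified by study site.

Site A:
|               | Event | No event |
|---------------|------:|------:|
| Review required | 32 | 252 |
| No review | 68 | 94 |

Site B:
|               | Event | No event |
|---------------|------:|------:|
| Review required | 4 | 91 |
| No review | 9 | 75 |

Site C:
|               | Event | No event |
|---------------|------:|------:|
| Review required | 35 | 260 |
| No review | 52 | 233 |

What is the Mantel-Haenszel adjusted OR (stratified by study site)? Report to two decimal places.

OR_MH = Σ(aᵢdᵢ/nᵢ) / Σ(bᵢcᵢ/nᵢ), where nᵢ is the stratum total.
Stratum 1 (Site A): n = 446; a·d/n = 32·94/446 = 6.7444; b·c/n = 252·68/446 = 38.4215
Stratum 2 (Site B): n = 179; a·d/n = 4·75/179 = 1.6760; b·c/n = 91·9/179 = 4.5754
Stratum 3 (Site C): n = 580; a·d/n = 35·233/580 = 14.0603; b·c/n = 260·52/580 = 23.3103
OR_MH = (6.7444 + 1.6760 + 14.0603) / (38.4215 + 4.5754 + 23.3103) = 22.4807 / 66.3073 = 0.33904

0.34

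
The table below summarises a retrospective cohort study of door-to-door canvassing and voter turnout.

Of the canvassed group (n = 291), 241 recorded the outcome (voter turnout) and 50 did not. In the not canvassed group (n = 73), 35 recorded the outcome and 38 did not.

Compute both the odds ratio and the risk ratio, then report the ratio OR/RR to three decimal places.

From the description: a = 241, b = 50, c = 35, d = 38.
OR = (241·38)/(50·35) = 9158/1750 = 5.23314
Risk in exposed = 241/291 = 0.82818; risk in unexposed = 35/73 = 0.47945; RR = 1.72734
OR/RR = 5.23314 / 1.72734 = 3.02959
The outcome is not rare, so the OR lies further from 1 than the RR.

3.030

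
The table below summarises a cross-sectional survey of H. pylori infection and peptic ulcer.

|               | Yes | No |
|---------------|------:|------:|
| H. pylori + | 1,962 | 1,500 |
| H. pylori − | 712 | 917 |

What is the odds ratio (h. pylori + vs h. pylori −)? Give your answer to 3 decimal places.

Cells: a = 1962, b = 1500, c = 712, d = 917.
OR = (a·d)/(b·c) = (1962 × 917) / (1500 × 712) = 1799154 / 1068000 = 1.68460
The odds of peptic ulcer are about 1.68 times as high in the h. pylori + group.

1.685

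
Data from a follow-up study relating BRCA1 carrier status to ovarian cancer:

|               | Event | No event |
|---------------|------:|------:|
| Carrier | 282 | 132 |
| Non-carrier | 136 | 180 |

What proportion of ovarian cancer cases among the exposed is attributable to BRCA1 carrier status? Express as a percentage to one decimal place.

36.8

Cells: a = 282, b = 132, c = 136, d = 180.
Risk in exposed = 282/414 = 0.68116; risk in unexposed = 136/316 = 0.43038.
RR = 0.68116/0.43038 = 1.58269
AR% = (RR − 1)/RR × 100 = (1.58269 − 1)/1.58269 × 100 = 36.8166%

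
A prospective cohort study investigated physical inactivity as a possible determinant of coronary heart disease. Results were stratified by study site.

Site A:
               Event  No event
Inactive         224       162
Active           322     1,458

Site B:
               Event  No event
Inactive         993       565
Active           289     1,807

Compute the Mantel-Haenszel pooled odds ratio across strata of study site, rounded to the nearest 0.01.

9.33

OR_MH = Σ(aᵢdᵢ/nᵢ) / Σ(bᵢcᵢ/nᵢ), where nᵢ is the stratum total.
Stratum 1 (Site A): n = 2166; a·d/n = 224·1458/2166 = 150.7812; b·c/n = 162·322/2166 = 24.0831
Stratum 2 (Site B): n = 3654; a·d/n = 993·1807/3654 = 491.0649; b·c/n = 565·289/3654 = 44.6866
OR_MH = (150.7812 + 491.0649) / (24.0831 + 44.6866) = 641.8460 / 68.7697 = 9.33326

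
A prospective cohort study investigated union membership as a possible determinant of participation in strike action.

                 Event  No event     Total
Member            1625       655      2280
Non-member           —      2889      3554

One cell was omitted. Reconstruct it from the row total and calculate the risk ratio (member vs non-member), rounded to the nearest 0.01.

3.81

The missing cell is in the unexposed row: 3554 − 2889 = 665.
So a = 1625, b = 655, c = 665, d = 2889.
RR = [a/(a+b)] / [c/(c+d)] = (1625/2280) / (665/3554) = 0.71272/0.18711 = 3.80903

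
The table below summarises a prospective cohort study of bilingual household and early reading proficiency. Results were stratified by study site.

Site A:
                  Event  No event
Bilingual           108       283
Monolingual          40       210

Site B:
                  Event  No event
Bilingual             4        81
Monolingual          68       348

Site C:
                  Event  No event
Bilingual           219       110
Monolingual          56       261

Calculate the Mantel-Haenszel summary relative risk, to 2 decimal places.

RR_MH = Σ(aᵢ·n₀ᵢ/nᵢ) / Σ(cᵢ·n₁ᵢ/nᵢ), with n₁ᵢ = aᵢ+bᵢ (exposed), n₀ᵢ = cᵢ+dᵢ (unexposed), nᵢ = n₁ᵢ+n₀ᵢ.
Stratum 1 (Site A): n₁ = 391, n₀ = 250, n = 641; a·n₀/n = 108·250/641 = 42.1217; c·n₁/n = 40·391/641 = 24.3994
Stratum 2 (Site B): n₁ = 85, n₀ = 416, n = 501; a·n₀/n = 4·416/501 = 3.3214; c·n₁/n = 68·85/501 = 11.5369
Stratum 3 (Site C): n₁ = 329, n₀ = 317, n = 646; a·n₀/n = 219·317/646 = 107.4659; c·n₁/n = 56·329/646 = 28.5201
RR_MH = (42.1217 + 3.3214 + 107.4659) / (24.3994 + 11.5369 + 28.5201) = 152.9090 / 64.4564 = 2.37228

2.37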